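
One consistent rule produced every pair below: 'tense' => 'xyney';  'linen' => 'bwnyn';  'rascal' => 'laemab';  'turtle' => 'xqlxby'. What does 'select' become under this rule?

eybymx

t(19)→x(23) and e(4)→y(24) fit y≡19x+0 (mod 26); the inverse of 19 mod 26 is 11. This is an affine cipher: with a=0,…,z=25, each position x becomes (19x+0) mod 26.
Applying it to select: s(18)→19·18+0≡4=e; e(4)→19·4+0≡24=y; l(11)→19·11+0≡1=b; e(4)→19·4+0≡24=y; c(2)→19·2+0≡12=m; t(19)→19·19+0≡23=x (all mod 26).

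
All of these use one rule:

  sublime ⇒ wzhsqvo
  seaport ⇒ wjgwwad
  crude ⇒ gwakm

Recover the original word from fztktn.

In sublime: s→w is +4, u→z is +5, b→h is +6, l→s is +7 — the shift increases by 1 each position. Letter i (0-indexed) is shifted by i+4, so successive shifts are 4, 5, 6, ….
Undoing it on fztktn: f−4=b, z−5=u, t−6=n, k−7=d, t−8=l, n−9=e.

bundle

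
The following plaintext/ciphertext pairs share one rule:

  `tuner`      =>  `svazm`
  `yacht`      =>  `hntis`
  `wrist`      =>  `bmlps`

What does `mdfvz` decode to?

t(19)→s(18) and u(20)→v(21) fit y≡3x+13 (mod 26); the inverse of 3 mod 26 is 9. Each letter's alphabet position (a=0..z=25) is mapped through 3·x+13 mod 26 — an affine cipher.
Decoding mdfvz: m(12)→9·(12−13)≡17=r; d(3)→9·(3−13)≡14=o; f(5)→9·(5−13)≡6=g; v(21)→9·(21−13)≡20=u; z(25)→9·(25−13)≡4=e (all mod 26).

rogue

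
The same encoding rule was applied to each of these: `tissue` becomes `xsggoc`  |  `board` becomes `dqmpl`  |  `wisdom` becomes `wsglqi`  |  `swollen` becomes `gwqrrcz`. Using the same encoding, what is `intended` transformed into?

szxczlcl

Treating letters as 0–25, the rule is x ↦ 17x + 12 (mod 26).
For intended: i(8)→17·8+12≡18=s; n(13)→17·13+12≡25=z; t(19)→17·19+12≡23=x; e(4)→17·4+12≡2=c; n(13)→17·13+12≡25=z; d(3)→17·3+12≡11=l; e(4)→17·4+12≡2=c; d(3)→17·3+12≡11=l (all mod 26).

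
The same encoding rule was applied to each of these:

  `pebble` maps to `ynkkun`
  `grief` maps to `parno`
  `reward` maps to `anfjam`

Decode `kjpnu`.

Each letter is shifted forward by 9 in the alphabet (a Caesar shift of +9).
Reversing it on kjpnu: k−9=b, j−9=a, p−9=g, n−9=e, u−9=l.

bagel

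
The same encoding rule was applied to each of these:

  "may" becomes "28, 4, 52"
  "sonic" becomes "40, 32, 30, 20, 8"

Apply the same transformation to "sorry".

The formula is n = 2×(alphabet index, a=1) + 2.
Applying it to sorry: s=19→40, o=15→32, r=18→38, r=18→38, y=25→52.

40, 32, 38, 38, 52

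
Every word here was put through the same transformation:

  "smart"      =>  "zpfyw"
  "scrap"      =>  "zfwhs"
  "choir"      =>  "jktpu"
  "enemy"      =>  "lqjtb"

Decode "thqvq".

Shifts by position in smart: pos 0: s→z (+7), pos 1: m→p (+3), pos 2: a→f (+5), pos 3: r→y (+7), pos 4: t→w (+3) — repeating every 3. The shifts repeat in a cycle of length 3: positions 0,1,… shift by +7, +3, +5, then the pattern repeats.
Undoing it on thqvq: t−7=m, h−3=e, q−5=l, v−7=o, q−3=n.

melon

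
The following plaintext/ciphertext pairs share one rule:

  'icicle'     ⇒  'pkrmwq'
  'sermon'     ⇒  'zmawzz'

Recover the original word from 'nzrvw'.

In icicle: i→p is +7, c→k is +8, i→r is +9, c→m is +10 — the shift increases by 1 each position. The shift increases by 1 at each position, starting from +7: 7, 8, 9, ….
Reversing it on nzrvw: n−7=g, z−8=r, r−9=i, v−10=l, w−11=l.

grill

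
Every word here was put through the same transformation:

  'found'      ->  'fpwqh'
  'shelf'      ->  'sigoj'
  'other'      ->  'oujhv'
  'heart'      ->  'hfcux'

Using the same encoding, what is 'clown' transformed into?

cmqzr

In found: f→f is +0, o→p is +1, u→w is +2, n→q is +3 — the shift increases by 1 each position. The shift increases by 1 at each position, starting from +0: 0, 1, 2, ….
For clown: c+0=c, l+1=m, o+2=q, w+3=z, n+4=r.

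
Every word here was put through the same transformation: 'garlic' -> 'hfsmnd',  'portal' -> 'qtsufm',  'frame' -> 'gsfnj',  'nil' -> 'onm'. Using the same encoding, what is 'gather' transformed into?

hfuijs

The shift depends on letter class: consonant g→h is +1, but vowel a→f is +5. Vowels shift forward by 5 and consonants shift forward by 1.
On gather: g(cons)+1=h, a(vowel)+5=f, t(cons)+1=u, h(cons)+1=i, e(vowel)+5=j, r(cons)+1=s.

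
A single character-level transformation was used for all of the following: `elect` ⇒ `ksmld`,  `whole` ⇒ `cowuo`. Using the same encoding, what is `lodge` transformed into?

Each letter shifts forward by (position + 6), i.e. 6, 7, 8, … — the shift grows by one for each successive letter.
For lodge: l+6=r, o+7=v, d+8=l, g+9=p, e+10=o.

rvlpo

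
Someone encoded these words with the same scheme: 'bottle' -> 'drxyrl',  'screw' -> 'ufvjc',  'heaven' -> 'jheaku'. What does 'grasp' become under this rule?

Each letter shifts forward by (position + 2), i.e. 2, 3, 4, … — the shift grows by one for each successive letter.
Applying it to grasp: g+2=i, r+3=u, a+4=e, s+5=x, p+6=v.

iuexv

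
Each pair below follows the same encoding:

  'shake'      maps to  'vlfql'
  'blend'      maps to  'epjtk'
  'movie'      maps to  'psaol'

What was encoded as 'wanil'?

twice

Each letter shifts forward by (position + 3), i.e. 3, 4, 5, … — the shift grows by one for each successive letter.
Decoding wanil: w−3=t, a−4=w, n−5=i, i−6=c, l−7=e.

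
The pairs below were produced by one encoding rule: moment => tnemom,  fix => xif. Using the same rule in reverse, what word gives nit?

It's just the letters in reverse order.
Undoing it on nit: then reverse → tin.

tin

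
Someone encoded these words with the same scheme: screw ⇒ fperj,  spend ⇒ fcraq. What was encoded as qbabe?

Compare letters: s→f is +13, c→p is +13, r→e is +13 — a constant shift. This is a Caesar cipher with shift 13.
Undoing it on qbabe: q−13=d, b−13=o, a−13=n, b−13=o, e−13=r.

donor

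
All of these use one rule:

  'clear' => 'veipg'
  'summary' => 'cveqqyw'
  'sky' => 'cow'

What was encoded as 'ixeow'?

skate

Two steps: reverse the string, then apply a Caesar shift of +4.
Decoding ixeow: shift back: i−4=e, x−4=t, e−4=a, o−4=k, w−4=s → etaks; then reverse → skate.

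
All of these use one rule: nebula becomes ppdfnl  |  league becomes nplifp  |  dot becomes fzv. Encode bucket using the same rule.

The shift depends on letter class: consonant n→p is +2, but vowel e→p is +11. Two shifts are in play — +11 for a/e/i/o/u, +2 for every other letter.
Applying it to bucket: b(cons)+2=d, u(vowel)+11=f, c(cons)+2=e, k(cons)+2=m, e(vowel)+11=p, t(cons)+2=v.

dfempv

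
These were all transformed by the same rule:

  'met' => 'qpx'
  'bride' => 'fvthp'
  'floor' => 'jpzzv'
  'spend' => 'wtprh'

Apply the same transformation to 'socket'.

wzgopx

The shift depends on letter class: consonant m→q is +4, but vowel e→p is +11. The rule splits by letter class: vowels +11, consonants +4.
On socket: s(cons)+4=w, o(vowel)+11=z, c(cons)+4=g, k(cons)+4=o, e(vowel)+11=p, t(cons)+4=x.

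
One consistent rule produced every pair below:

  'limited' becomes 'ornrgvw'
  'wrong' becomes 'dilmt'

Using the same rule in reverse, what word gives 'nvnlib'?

Each pair mirrors across the alphabet (l↔o, i↔r, m↔n): positions sum to 25. Each letter is replaced by its mirror in the alphabet: a↔z, b↔y, c↔x, and so on (the Atbash cipher).
Undoing it on nvnlib: n↔m, v↔e, n↔m, l↔o, i↔r, b↔y.

memory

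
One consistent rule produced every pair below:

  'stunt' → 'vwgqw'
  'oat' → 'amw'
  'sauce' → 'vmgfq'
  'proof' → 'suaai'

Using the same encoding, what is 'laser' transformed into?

omvqu

The rule splits by letter class: vowels +12, consonants +3.
Applying it to laser: l(cons)+3=o, a(vowel)+12=m, s(cons)+3=v, e(vowel)+12=q, r(cons)+3=u.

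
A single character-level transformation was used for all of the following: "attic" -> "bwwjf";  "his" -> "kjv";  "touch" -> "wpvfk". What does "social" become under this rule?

The shift depends on letter class: consonant t→w is +3, but vowel a→b is +1. The rule splits by letter class: vowels +1, consonants +3.
For social: s(cons)+3=v, o(vowel)+1=p, c(cons)+3=f, i(vowel)+1=j, a(vowel)+1=b, l(cons)+3=o.

vpfjbo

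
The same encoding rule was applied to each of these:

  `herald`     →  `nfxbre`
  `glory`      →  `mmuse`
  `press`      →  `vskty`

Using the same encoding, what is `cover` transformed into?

Shifts by position in herald: pos 0: h→n (+6), pos 1: e→f (+1), pos 2: r→x (+6), pos 3: a→b (+1) — repeating every 2. A repeating key of period 2 is used — shifts +6, +1 over and over.
For cover: c+6=i, o+1=p, v+6=b, e+1=f, r+6=x.

ipbfx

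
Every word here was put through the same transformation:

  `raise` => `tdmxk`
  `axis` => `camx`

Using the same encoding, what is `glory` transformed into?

In raise: r→t is +2, a→d is +3, i→m is +4, s→x is +5 — the shift increases by 1 each position. Letter i (0-indexed) is shifted by i+2, so successive shifts are 2, 3, 4, ….
Applying it to glory: g+2=i, l+3=o, o+4=s, r+5=w, y+6=e.

ioswe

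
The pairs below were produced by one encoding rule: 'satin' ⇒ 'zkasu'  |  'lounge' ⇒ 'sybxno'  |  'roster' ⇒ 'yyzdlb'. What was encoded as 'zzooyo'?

sphere

Shifts by position in satin: pos 0: s→z (+7), pos 1: a→k (+10), pos 2: t→a (+7), pos 3: i→s (+10) — repeating every 2. A repeating key of period 2 is used — shifts +7, +10 over and over.
Undoing it on zzooyo: z−7=s, z−10=p, o−7=h, o−10=e, y−7=r, o−10=e.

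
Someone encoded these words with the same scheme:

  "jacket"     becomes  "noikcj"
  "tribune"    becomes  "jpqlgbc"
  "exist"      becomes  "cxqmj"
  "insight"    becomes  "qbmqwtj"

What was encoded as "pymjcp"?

roster

j(9)→n(13) and a(0)→o(14) fit y≡23x+14 (mod 26); the inverse of 23 mod 26 is 17. Treating letters as 0–25, the rule is x ↦ 23x + 14 (mod 26).
Reversing it on pymjcp: p(15)→17·(15−14)≡17=r; y(24)→17·(24−14)≡14=o; m(12)→17·(12−14)≡18=s; j(9)→17·(9−14)≡19=t; c(2)→17·(2−14)≡4=e; p(15)→17·(15−14)≡17=r (all mod 26).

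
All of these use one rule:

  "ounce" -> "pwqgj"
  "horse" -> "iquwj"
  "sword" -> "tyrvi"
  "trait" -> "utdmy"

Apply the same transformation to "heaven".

igdzjt

In ounce: o→p is +1, u→w is +2, n→q is +3, c→g is +4 — the shift increases by 1 each position. Each letter shifts forward by (position + 1), i.e. 1, 2, 3, … — the shift grows by one for each successive letter.
On heaven: h+1=i, e+2=g, a+3=d, v+4=z, e+5=j, n+6=t.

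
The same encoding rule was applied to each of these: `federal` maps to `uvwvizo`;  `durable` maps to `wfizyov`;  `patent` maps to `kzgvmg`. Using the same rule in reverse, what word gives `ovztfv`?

Each pair mirrors across the alphabet (f↔u, e↔v, d↔w): positions sum to 25. This is the alphabet-reversal cipher (Atbash): a becomes z, b becomes y, etc.
Undoing it on ovztfv: o↔l, v↔e, z↔a, t↔g, f↔u, v↔e.

league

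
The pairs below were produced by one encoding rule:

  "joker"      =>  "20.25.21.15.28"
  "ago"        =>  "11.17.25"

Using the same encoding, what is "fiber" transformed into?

The number is (letter's place in the alphabet, a=1) + 10.
For fiber: f=6→16, i=9→19, b=2→12, e=5→15, r=18→28.

16.19.12.15.28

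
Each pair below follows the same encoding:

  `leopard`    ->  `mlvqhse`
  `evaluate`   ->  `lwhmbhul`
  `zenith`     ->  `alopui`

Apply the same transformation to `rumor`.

sbnvs

The shift depends on letter class: consonant l→m is +1, but vowel e→l is +7. Vowels shift forward by 7 and consonants shift forward by 1.
For rumor: r(cons)+1=s, u(vowel)+7=b, m(cons)+1=n, o(vowel)+7=v, r(cons)+1=s.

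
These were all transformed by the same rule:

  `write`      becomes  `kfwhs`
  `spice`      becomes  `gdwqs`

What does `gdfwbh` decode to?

Compare letters: w→k is +14, r→f is +14, i→w is +14 — a constant shift. This is a Caesar cipher with shift 14.
Decoding gdfwbh: g−14=s, d−14=p, f−14=r, w−14=i, b−14=n, h−14=t.

sprint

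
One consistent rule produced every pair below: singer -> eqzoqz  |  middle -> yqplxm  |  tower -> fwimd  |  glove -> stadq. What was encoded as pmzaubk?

Shifts by position in singer: pos 0: s→e (+12), pos 1: i→q (+8), pos 2: n→z (+12), pos 3: g→o (+8) — repeating every 2. It's a Vigenère-style cipher with numeric key [12,8]: position i shifts by key[i mod 2].
Reversing it on pmzaubk: p−12=d, m−8=e, z−12=n, a−8=s, u−12=i, b−8=t, k−12=y.

density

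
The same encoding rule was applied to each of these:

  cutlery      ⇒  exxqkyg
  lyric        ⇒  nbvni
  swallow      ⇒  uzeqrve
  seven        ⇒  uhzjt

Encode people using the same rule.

rhsurl

In cutlery: c→e is +2, u→x is +3, t→x is +4, l→q is +5 — the shift increases by 1 each position. Letter i (0-indexed) is shifted by i+2, so successive shifts are 2, 3, 4, ….
On people: p+2=r, e+3=h, o+4=s, p+5=u, l+6=r, e+7=l.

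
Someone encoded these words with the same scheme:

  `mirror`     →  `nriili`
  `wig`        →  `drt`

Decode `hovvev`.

sleeve

Each pair mirrors across the alphabet (m↔n, i↔r, r↔i): positions sum to 25. Letters are reflected about the middle of the alphabet (position → 25−position): Atbash.
Reversing it on hovvev: h↔s, o↔l, v↔e, v↔e, e↔v, v↔e.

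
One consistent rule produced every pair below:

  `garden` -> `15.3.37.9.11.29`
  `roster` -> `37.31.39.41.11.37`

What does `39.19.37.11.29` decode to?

g(#7)→15 and a(#1)→3: differences scale by 2, so n = 2·pos + 1. The formula is n = 2×(alphabet index, a=1) + 1.
Decoding 39.19.37.11.29: 39→(39−1)÷2=19=s, 19→(19−1)÷2=9=i, 37→(37−1)÷2=18=r, 11→(11−1)÷2=5=e, 29→(29−1)÷2=14=n.

siren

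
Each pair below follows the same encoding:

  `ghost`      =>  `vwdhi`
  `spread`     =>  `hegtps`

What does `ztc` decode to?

Compare letters: g→v is +15, h→w is +15, o→d is +15 — a constant shift. Every letter moves 15 places later in the alphabet, wrapping around z→a.
Reversing it on ztc: z−15=k, t−15=e, c−15=n.

ken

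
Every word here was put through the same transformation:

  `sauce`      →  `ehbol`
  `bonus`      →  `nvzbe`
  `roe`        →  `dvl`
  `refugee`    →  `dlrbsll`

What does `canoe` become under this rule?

ohzvl

Vowels shift forward by 7 and consonants shift forward by 12.
On canoe: c(cons)+12=o, a(vowel)+7=h, n(cons)+12=z, o(vowel)+7=v, e(vowel)+7=l.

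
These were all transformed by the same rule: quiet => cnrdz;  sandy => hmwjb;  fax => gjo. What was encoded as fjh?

yaw

The output letters match the input read backwards, each shifted +9: quiet reversed is teiuq. Two steps: reverse the string, then apply a Caesar shift of +9.
Decoding fjh: shift back: f−9=w, j−9=a, h−9=y → way; then reverse → yaw.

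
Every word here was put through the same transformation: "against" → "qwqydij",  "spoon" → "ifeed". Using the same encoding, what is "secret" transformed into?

This is a Caesar cipher with shift 16.
Applying it to secret: s+16=i, e+16=u, c+16=s, r+16=h, e+16=u, t+16=j.

iushuj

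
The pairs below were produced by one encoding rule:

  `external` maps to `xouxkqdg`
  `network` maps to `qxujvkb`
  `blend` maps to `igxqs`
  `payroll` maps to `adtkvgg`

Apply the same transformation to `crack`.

e(4)→x(23) and x(23)→o(14) fit y≡5x+3 (mod 26); the inverse of 5 mod 26 is 21. Each letter's alphabet position (a=0..z=25) is mapped through 5·x+3 mod 26 — an affine cipher.
For crack: c(2)→5·2+3≡13=n; r(17)→5·17+3≡10=k; a(0)→5·0+3≡3=d; c(2)→5·2+3≡13=n; k(10)→5·10+3≡1=b (all mod 26).

nkdnb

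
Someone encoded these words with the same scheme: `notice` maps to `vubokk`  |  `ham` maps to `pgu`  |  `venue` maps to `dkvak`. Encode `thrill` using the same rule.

The shift depends on letter class: consonant n→v is +8, but vowel o→u is +6. The rule splits by letter class: vowels +6, consonants +8.
On thrill: t(cons)+8=b, h(cons)+8=p, r(cons)+8=z, i(vowel)+6=o, l(cons)+8=t, l(cons)+8=t.

bpzott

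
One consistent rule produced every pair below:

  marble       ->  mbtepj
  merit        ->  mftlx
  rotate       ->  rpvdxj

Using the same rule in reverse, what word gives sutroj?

In marble: m→m is +0, a→b is +1, r→t is +2, b→e is +3 — the shift increases by 1 each position. The shift increases by 1 at each position, starting from +0: 0, 1, 2, ….
Reversing it on sutroj: s−0=s, u−1=t, t−2=r, r−3=o, o−4=k, j−5=e.

stroke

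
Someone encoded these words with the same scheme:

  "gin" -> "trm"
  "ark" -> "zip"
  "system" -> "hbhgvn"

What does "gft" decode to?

Each pair mirrors across the alphabet (g↔t, i↔r, n↔m): positions sum to 25. Letters are reflected about the middle of the alphabet (position → 25−position): Atbash.
Decoding gft: g↔t, f↔u, t↔g.

tug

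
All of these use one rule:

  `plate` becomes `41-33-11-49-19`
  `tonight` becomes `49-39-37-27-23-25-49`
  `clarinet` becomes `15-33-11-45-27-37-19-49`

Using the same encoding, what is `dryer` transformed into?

17-45-59-19-45

p(#16)→41 and l(#12)→33: differences scale by 2, so n = 2·pos + 9. Each letter becomes 2×(its alphabet position, a=1..z=26) + 9.
Applying it to dryer: d=4→17, r=18→45, y=25→59, e=5→19, r=18→45.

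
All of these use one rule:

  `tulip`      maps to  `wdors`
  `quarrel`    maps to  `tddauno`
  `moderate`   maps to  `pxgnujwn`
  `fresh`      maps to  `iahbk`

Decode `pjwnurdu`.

Shifts by position in tulip: pos 0: t→w (+3), pos 1: u→d (+9), pos 2: l→o (+3), pos 3: i→r (+9) — repeating every 2. The shifts repeat in a cycle of length 2: positions 0,1,… shift by +3, +9, then the pattern repeats.
Undoing it on pjwnurdu: p−3=m, j−9=a, w−3=t, n−9=e, u−3=r, r−9=i, d−3=a, u−9=l.

material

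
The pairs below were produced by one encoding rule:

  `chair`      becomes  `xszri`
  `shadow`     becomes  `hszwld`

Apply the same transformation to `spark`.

hkzip

Each pair mirrors across the alphabet (c↔x, h↔s, a↔z): positions sum to 25. This is the alphabet-reversal cipher (Atbash): a becomes z, b becomes y, etc.
On spark: s↔h, p↔k, a↔z, r↔i, k↔p.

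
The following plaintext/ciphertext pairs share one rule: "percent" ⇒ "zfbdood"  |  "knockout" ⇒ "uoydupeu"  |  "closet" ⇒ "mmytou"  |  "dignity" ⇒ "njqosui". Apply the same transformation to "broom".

Shifts by position in percent: pos 0: p→z (+10), pos 1: e→f (+1), pos 2: r→b (+10), pos 3: c→d (+1) — repeating every 2. The shifts repeat in a cycle of length 2: positions 0,1,… shift by +10, +1, then the pattern repeats.
For broom: b+10=l, r+1=s, o+10=y, o+1=p, m+10=w.

lsypw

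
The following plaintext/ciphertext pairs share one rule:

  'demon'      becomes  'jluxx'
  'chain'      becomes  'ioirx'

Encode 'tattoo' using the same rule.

zhbcyz

In demon: d→j is +6, e→l is +7, m→u is +8, o→x is +9 — the shift increases by 1 each position. Each letter shifts forward by (position + 6), i.e. 6, 7, 8, … — the shift grows by one for each successive letter.
For tattoo: t+6=z, a+7=h, t+8=b, t+9=c, o+10=y, o+11=z.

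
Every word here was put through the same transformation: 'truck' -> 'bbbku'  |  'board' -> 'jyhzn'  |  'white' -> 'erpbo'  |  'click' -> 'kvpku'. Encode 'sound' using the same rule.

aybvn

Shifts by position in truck: pos 0: t→b (+8), pos 1: r→b (+10), pos 2: u→b (+7), pos 3: c→k (+8), pos 4: k→u (+10) — repeating every 3. It's a Vigenère-style cipher with numeric key [8,10,7]: position i shifts by key[i mod 3].
Applying it to sound: s+8=a, o+10=y, u+7=b, n+8=v, d+10=n.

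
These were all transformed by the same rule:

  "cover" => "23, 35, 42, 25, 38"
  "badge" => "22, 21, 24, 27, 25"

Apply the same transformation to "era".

25, 38, 21

Each letter is replaced by its alphabet position (a=1..z=26) + 20.
For era: e=5→25, r=18→38, a=1→21.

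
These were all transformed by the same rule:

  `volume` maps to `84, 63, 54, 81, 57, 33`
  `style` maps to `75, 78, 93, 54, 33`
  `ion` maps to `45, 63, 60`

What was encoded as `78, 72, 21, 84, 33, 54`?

travel

Each letter becomes 3×(its alphabet position, a=1..z=26) + 18.
Undoing it on 78, 72, 21, 84, 33, 54: 78→(78−18)÷3=20=t, 72→(72−18)÷3=18=r, 21→(21−18)÷3=1=a, 84→(84−18)÷3=22=v, 33→(33−18)÷3=5=e, 54→(54−18)÷3=12=l.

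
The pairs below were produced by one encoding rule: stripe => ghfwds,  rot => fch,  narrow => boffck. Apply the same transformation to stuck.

Compare letters: s→g is +14, t→h is +14, r→f is +14 — a constant shift. Each letter is shifted forward by 14 in the alphabet (a Caesar shift of +14).
Applying it to stuck: s+14=g, t+14=h, u+14=i, c+14=q, k+14=y.

ghiqy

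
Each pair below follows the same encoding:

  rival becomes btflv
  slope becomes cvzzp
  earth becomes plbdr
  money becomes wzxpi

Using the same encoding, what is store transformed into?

The shift depends on letter class: consonant r→b is +10, but vowel i→t is +11. Vowels shift forward by 11 and consonants shift forward by 10.
On store: s(cons)+10=c, t(cons)+10=d, o(vowel)+11=z, r(cons)+10=b, e(vowel)+11=p.

cdzbp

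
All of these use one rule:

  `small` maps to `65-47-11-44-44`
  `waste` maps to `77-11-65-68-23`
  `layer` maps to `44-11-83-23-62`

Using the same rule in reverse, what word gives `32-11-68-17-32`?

hatch

s(#19)→65 and m(#13)→47: differences scale by 3, so n = 3·pos + 8. With a=1..z=26, the number is 3·pos + 8.
Decoding 32-11-68-17-32: 32→(32−8)÷3=8=h, 11→(11−8)÷3=1=a, 68→(68−8)÷3=20=t, 17→(17−8)÷3=3=c, 32→(32−8)÷3=8=h.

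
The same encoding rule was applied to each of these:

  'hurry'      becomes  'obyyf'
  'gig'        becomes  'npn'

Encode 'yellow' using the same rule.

Compare letters: h→o is +7, u→b is +7, r→y is +7 — a constant shift. This is a Caesar cipher with shift 7.
For yellow: y+7=f, e+7=l, l+7=s, l+7=s, o+7=v, w+7=d.

flssvd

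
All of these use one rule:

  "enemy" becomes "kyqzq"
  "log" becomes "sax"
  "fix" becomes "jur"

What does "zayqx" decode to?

lemon

The output letters match the input read backwards, each shifted +12: enemy reversed is ymene. The word is reversed, then every letter is shifted forward by 12.
Undoing it on zayqx: shift back: z−12=n, a−12=o, y−12=m, q−12=e, x−12=l → nomel; then reverse → lemon.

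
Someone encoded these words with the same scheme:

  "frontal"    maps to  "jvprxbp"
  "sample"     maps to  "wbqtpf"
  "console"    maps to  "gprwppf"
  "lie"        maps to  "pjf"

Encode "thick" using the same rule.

The shift depends on letter class: consonant f→j is +4, but vowel o→p is +1. Vowels shift forward by 1 and consonants shift forward by 4.
For thick: t(cons)+4=x, h(cons)+4=l, i(vowel)+1=j, c(cons)+4=g, k(cons)+4=o.

xljgo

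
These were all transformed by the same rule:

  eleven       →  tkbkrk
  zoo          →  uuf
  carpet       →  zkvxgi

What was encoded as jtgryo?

island

The output letters match the input read backwards, each shifted +6: eleven reversed is nevele. Two steps: reverse the string, then apply a Caesar shift of +6.
Reversing it on jtgryo: shift back: j−6=d, t−6=n, g−6=a, r−6=l, y−6=s, o−6=i → dnalsi; then reverse → island.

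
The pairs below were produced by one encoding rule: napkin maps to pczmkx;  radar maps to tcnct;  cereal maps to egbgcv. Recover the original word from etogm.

creek

Shifts by position in napkin: pos 0: n→p (+2), pos 1: a→c (+2), pos 2: p→z (+10), pos 3: k→m (+2), pos 4: i→k (+2), pos 5: n→x (+10) — repeating every 3. It's a Vigenère-style cipher with numeric key [2,2,10]: position i shifts by key[i mod 3].
Reversing it on etogm: e−2=c, t−2=r, o−10=e, g−2=e, m−2=k.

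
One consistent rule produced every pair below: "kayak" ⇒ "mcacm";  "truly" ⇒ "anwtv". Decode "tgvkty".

The word is reversed, then every letter is shifted forward by 2.
Decoding tgvkty: shift back: t−2=r, g−2=e, v−2=t, k−2=i, t−2=r, y−2=w → retirw; then reverse → writer.

writer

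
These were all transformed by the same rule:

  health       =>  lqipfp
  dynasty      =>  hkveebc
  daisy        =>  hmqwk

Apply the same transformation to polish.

tatmep

Shifts by position in health: pos 0: h→l (+4), pos 1: e→q (+12), pos 2: a→i (+8), pos 3: l→p (+4), pos 4: t→f (+12), pos 5: h→p (+8) — repeating every 3. It's a Vigenère-style cipher with numeric key [4,12,8]: position i shifts by key[i mod 3].
On polish: p+4=t, o+12=a, l+8=t, i+4=m, s+12=e, h+8=p.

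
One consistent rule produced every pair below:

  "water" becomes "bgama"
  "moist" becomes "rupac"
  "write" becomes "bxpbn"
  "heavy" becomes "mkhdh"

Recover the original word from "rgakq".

Letter i (0-indexed) is shifted by i+5, so successive shifts are 5, 6, 7, ….
Reversing it on rgakq: r−5=m, g−6=a, a−7=t, k−8=c, q−9=h.

match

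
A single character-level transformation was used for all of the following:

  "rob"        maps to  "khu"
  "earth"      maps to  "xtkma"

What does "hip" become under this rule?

Compare letters: r→k is +19, o→h is +19, b→u is +19 — a constant shift. It's a constant shift of +19 (ROT19).
Applying it to hip: h+19=a, i+19=b, p+19=i.

abi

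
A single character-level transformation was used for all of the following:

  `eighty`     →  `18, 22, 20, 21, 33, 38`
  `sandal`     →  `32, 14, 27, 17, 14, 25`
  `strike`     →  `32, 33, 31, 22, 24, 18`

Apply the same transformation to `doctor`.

e is letter #5 and maps to 18: an offset of 13. Each letter is replaced by its alphabet position (a=1..z=26) + 13.
On doctor: d=4→17, o=15→28, c=3→16, t=20→33, o=15→28, r=18→31.

17, 28, 16, 33, 28, 31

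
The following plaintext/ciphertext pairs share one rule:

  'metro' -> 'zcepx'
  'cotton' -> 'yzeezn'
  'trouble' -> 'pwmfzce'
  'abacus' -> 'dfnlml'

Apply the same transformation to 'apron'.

yzcal

Read the word backwards and shift each letter +11.
Applying it to apron: reverse → norpa; then shift: n+11=y, o+11=z, r+11=c, p+11=a, a+11=l.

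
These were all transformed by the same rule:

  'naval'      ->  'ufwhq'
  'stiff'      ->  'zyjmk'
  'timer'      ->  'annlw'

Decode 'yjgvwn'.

reform

Shifts by position in naval: pos 0: n→u (+7), pos 1: a→f (+5), pos 2: v→w (+1), pos 3: a→h (+7), pos 4: l→q (+5) — repeating every 3. It's a Vigenère-style cipher with numeric key [7,5,1]: position i shifts by key[i mod 3].
Decoding yjgvwn: y−7=r, j−5=e, g−1=f, v−7=o, w−5=r, n−1=m.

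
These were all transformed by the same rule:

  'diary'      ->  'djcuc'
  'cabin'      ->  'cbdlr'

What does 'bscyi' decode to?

brave

In diary: d→d is +0, i→j is +1, a→c is +2, r→u is +3 — the shift increases by 1 each position. Letter i (0-indexed) is shifted by i+0, so successive shifts are 0, 1, 2, ….
Reversing it on bscyi: b−0=b, s−1=r, c−2=a, y−3=v, i−4=e.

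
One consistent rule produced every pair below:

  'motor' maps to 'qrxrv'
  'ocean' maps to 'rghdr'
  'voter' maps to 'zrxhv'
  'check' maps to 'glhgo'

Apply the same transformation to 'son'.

wrr

The shift depends on letter class: consonant m→q is +4, but vowel o→r is +3. Two shifts are in play — +3 for a/e/i/o/u, +4 for every other letter.
On son: s(cons)+4=w, o(vowel)+3=r, n(cons)+4=r.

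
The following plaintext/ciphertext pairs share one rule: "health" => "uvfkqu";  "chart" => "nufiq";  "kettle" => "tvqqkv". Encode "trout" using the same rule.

h(7)→u(20) and e(4)→v(21) fit y≡17x+5 (mod 26); the inverse of 17 mod 26 is 23. Each letter's alphabet position (a=0..z=25) is mapped through 17·x+5 mod 26 — an affine cipher.
On trout: t(19)→17·19+5≡16=q; r(17)→17·17+5≡8=i; o(14)→17·14+5≡9=j; u(20)→17·20+5≡7=h; t(19)→17·19+5≡16=q (all mod 26).

qijhq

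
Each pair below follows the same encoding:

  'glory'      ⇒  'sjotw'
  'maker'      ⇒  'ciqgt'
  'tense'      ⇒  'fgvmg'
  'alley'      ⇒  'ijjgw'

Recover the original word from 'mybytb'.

suburb

g(6)→s(18) and l(11)→j(9) fit y≡19x+8 (mod 26); the inverse of 19 mod 26 is 11. This is an affine cipher: with a=0,…,z=25, each position x becomes (19x+8) mod 26.
Reversing it on mybytb: m(12)→11·(12−8)≡18=s; y(24)→11·(24−8)≡20=u; b(1)→11·(1−8)≡1=b; y(24)→11·(24−8)≡20=u; t(19)→11·(19−8)≡17=r; b(1)→11·(1−8)≡1=b (all mod 26).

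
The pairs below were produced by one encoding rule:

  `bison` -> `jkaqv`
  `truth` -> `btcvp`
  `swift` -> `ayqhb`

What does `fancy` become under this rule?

ncveg

Shifts by position in bison: pos 0: b→j (+8), pos 1: i→k (+2), pos 2: s→a (+8), pos 3: o→q (+2) — repeating every 2. It's a Vigenère-style cipher with numeric key [8,2]: position i shifts by key[i mod 2].
On fancy: f+8=n, a+2=c, n+8=v, c+2=e, y+8=g.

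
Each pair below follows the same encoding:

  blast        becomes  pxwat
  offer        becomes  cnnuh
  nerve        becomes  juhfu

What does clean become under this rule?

ixuwj

b(1)→p(15) and l(11)→x(23) fit y≡19x+22 (mod 26); the inverse of 19 mod 26 is 11. Treating letters as 0–25, the rule is x ↦ 19x + 22 (mod 26).
For clean: c(2)→19·2+22≡8=i; l(11)→19·11+22≡23=x; e(4)→19·4+22≡20=u; a(0)→19·0+22≡22=w; n(13)→19·13+22≡9=j (all mod 26).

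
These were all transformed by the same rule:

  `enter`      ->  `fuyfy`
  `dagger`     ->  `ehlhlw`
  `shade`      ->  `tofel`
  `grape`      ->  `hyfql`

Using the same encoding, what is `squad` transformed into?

Shifts by position in enter: pos 0: e→f (+1), pos 1: n→u (+7), pos 2: t→y (+5), pos 3: e→f (+1), pos 4: r→y (+7) — repeating every 3. A repeating key of period 3 is used — shifts +1, +7, +5 over and over.
For squad: s+1=t, q+7=x, u+5=z, a+1=b, d+7=k.

txzbk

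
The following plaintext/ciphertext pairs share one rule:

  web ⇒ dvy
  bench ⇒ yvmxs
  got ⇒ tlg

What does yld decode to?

Letters are reflected about the middle of the alphabet (position → 25−position): Atbash.
Decoding yld: y↔b, l↔o, d↔w.

bow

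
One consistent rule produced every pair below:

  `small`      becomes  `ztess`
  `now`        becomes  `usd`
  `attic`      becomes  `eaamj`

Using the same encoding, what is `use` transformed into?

Vowels shift forward by 4 and consonants shift forward by 7.
On use: u(vowel)+4=y, s(cons)+7=z, e(vowel)+4=i.

yzi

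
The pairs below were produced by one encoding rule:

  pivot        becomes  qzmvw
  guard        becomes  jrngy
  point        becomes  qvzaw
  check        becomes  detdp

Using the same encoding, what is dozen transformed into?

yvsta

p(15)→q(16) and i(8)→z(25) fit y≡21x+13 (mod 26); the inverse of 21 mod 26 is 5. Each letter's alphabet position (a=0..z=25) is mapped through 21·x+13 mod 26 — an affine cipher.
On dozen: d(3)→21·3+13≡24=y; o(14)→21·14+13≡21=v; z(25)→21·25+13≡18=s; e(4)→21·4+13≡19=t; n(13)→21·13+13≡0=a (all mod 26).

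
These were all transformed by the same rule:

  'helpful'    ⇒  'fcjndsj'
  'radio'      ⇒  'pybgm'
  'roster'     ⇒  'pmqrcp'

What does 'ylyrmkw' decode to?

It's a constant shift of +24 (ROT24).
Decoding ylyrmkw: y−24=a, l−24=n, y−24=a, r−24=t, m−24=o, k−24=m, w−24=y.

anatomy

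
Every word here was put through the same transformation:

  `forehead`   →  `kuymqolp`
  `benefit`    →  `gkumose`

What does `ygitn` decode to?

The shift increases by 1 at each position, starting from +5: 5, 6, 7, ….
Undoing it on ygitn: y−5=t, g−6=a, i−7=b, t−8=l, n−9=e.

table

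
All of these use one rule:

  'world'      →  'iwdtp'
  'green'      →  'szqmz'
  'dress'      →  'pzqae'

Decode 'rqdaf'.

A repeating key of period 2 is used — shifts +12, +8 over and over.
Reversing it on rqdaf: r−12=f, q−8=i, d−12=r, a−8=s, f−12=t.

first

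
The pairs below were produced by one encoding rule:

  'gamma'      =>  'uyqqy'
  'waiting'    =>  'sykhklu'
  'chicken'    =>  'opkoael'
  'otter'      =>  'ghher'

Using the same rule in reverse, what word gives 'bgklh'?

point

g(6)→u(20) and a(0)→y(24) fit y≡21x+24 (mod 26); the inverse of 21 mod 26 is 5. This is an affine cipher: with a=0,…,z=25, each position x becomes (21x+24) mod 26.
Reversing it on bgklh: b(1)→5·(1−24)≡15=p; g(6)→5·(6−24)≡14=o; k(10)→5·(10−24)≡8=i; l(11)→5·(11−24)≡13=n; h(7)→5·(7−24)≡19=t (all mod 26).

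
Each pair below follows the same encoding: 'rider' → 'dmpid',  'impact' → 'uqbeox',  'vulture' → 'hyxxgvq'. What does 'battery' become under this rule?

nefxqvk

Shifts by position in rider: pos 0: r→d (+12), pos 1: i→m (+4), pos 2: d→p (+12), pos 3: e→i (+4) — repeating every 2. It's a Vigenère-style cipher with numeric key [12,4]: position i shifts by key[i mod 2].
Applying it to battery: b+12=n, a+4=e, t+12=f, t+4=x, e+12=q, r+4=v, y+12=k.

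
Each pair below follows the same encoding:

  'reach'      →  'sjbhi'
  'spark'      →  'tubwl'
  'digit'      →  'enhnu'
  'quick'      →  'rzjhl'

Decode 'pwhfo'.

organ

Shifts by position in reach: pos 0: r→s (+1), pos 1: e→j (+5), pos 2: a→b (+1), pos 3: c→h (+5) — repeating every 2. It's a Vigenère-style cipher with numeric key [1,5]: position i shifts by key[i mod 2].
Reversing it on pwhfo: p−1=o, w−5=r, h−1=g, f−5=a, o−1=n.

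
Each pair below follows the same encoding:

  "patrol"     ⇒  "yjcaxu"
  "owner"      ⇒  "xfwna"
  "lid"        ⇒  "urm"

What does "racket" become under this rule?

ajltnc

Compare letters: p→y is +9, a→j is +9, t→c is +9 — a constant shift. This is a Caesar cipher with shift 9.
On racket: r+9=a, a+9=j, c+9=l, k+9=t, e+9=n, t+9=c.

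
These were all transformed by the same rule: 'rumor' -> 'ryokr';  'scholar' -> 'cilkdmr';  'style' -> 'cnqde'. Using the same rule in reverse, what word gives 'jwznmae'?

Each letter's alphabet position (a=0..z=25) is mapped through 11·x+12 mod 26 — an affine cipher.
Reversing it on jwznmae: j(9)→19·(9−12)≡21=v; w(22)→19·(22−12)≡8=i; z(25)→19·(25−12)≡13=n; n(13)→19·(13−12)≡19=t; m(12)→19·(12−12)≡0=a; a(0)→19·(0−12)≡6=g; e(4)→19·(4−12)≡4=e (all mod 26).

vintage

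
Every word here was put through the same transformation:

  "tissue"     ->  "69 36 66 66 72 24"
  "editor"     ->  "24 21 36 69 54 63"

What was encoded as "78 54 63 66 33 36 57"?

worship

t(#20)→69 and i(#9)→36: differences scale by 3, so n = 3·pos + 9. With a=1..z=26, the number is 3·pos + 9.
Undoing it on 78 54 63 66 33 36 57: 78→(78−9)÷3=23=w, 54→(54−9)÷3=15=o, 63→(63−9)÷3=18=r, 66→(66−9)÷3=19=s, 33→(33−9)÷3=8=h, 36→(36−9)÷3=9=i, 57→(57−9)÷3=16=p.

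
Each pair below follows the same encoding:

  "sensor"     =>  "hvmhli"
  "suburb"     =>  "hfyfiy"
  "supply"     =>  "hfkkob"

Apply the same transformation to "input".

rmkfg

Each letter is replaced by its mirror in the alphabet: a↔z, b↔y, c↔x, and so on (the Atbash cipher).
For input: i↔r, n↔m, p↔k, u↔f, t↔g.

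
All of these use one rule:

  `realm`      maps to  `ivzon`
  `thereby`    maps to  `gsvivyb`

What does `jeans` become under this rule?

qvzmh

Each letter is replaced by its mirror in the alphabet: a↔z, b↔y, c↔x, and so on (the Atbash cipher).
Applying it to jeans: j↔q, e↔v, a↔z, n↔m, s↔h.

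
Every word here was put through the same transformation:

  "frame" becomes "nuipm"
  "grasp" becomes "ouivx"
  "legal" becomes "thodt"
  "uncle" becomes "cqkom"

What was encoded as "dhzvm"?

verse

The shifts repeat in a cycle of length 2: positions 0,1,… shift by +8, +3, then the pattern repeats.
Decoding dhzvm: d−8=v, h−3=e, z−8=r, v−3=s, m−8=e.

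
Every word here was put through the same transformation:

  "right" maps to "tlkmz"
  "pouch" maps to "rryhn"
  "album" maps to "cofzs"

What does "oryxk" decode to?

In right: r→t is +2, i→l is +3, g→k is +4, h→m is +5 — the shift increases by 1 each position. The shift increases by 1 at each position, starting from +2: 2, 3, 4, ….
Reversing it on oryxk: o−2=m, r−3=o, y−4=u, x−5=s, k−6=e.

mouse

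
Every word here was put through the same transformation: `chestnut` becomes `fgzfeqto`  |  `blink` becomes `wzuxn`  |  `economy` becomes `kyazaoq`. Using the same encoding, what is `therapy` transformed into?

kbmdqtf

The output letters match the input read backwards, each shifted +12: chestnut reversed is tuntsehc. Read the word backwards and shift each letter +12.
For therapy: reverse → ypareht; then shift: y+12=k, p+12=b, a+12=m, r+12=d, e+12=q, h+12=t, t+12=f.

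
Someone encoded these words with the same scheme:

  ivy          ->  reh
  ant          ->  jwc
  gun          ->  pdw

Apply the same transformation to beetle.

knncun

It's a constant shift of +9 (ROT9).
On beetle: b+9=k, e+9=n, e+9=n, t+9=c, l+9=u, e+9=n.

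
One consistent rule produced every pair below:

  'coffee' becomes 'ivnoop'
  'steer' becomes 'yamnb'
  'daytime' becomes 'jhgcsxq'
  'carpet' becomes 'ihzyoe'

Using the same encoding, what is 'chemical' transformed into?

In coffee: c→i is +6, o→v is +7, f→n is +8, f→o is +9 — the shift increases by 1 each position. Letter i (0-indexed) is shifted by i+6, so successive shifts are 6, 7, 8, ….
For chemical: c+6=i, h+7=o, e+8=m, m+9=v, i+10=s, c+11=n, a+12=m, l+13=y.

iomvsnmy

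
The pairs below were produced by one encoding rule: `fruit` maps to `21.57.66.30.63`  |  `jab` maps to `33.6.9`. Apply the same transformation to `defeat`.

15.18.21.18.6.63

f(#6)→21 and r(#18)→57: differences scale by 3, so n = 3·pos + 3. Each letter becomes 3×(its alphabet position, a=1..z=26) + 3.
On defeat: d=4→15, e=5→18, f=6→21, e=5→18, a=1→6, t=20→63.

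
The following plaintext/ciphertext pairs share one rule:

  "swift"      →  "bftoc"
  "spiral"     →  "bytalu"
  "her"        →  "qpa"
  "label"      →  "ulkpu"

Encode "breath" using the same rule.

The shift depends on letter class: consonant s→b is +9, but vowel i→t is +11. Vowels shift forward by 11 and consonants shift forward by 9.
On breath: b(cons)+9=k, r(cons)+9=a, e(vowel)+11=p, a(vowel)+11=l, t(cons)+9=c, h(cons)+9=q.

kaplcq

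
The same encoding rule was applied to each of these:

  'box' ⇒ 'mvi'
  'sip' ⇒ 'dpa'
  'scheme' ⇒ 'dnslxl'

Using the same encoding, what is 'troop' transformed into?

ecvva

The shift depends on letter class: consonant b→m is +11, but vowel o→v is +7. Vowels shift forward by 7 and consonants shift forward by 11.
Applying it to troop: t(cons)+11=e, r(cons)+11=c, o(vowel)+7=v, o(vowel)+7=v, p(cons)+11=a.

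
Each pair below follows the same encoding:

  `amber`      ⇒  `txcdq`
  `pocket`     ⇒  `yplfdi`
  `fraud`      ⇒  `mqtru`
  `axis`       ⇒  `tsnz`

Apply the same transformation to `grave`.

a(0)→t(19) and m(12)→x(23) fit y≡9x+19 (mod 26); the inverse of 9 mod 26 is 3. Each letter's alphabet position (a=0..z=25) is mapped through 9·x+19 mod 26 — an affine cipher.
On grave: g(6)→9·6+19≡21=v; r(17)→9·17+19≡16=q; a(0)→9·0+19≡19=t; v(21)→9·21+19≡0=a; e(4)→9·4+19≡3=d (all mod 26).

vqtad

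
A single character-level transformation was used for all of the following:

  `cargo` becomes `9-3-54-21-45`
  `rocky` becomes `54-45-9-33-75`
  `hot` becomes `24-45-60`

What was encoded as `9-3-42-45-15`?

Each letter becomes 3×(its alphabet position, a=1..z=26).
Decoding 9-3-42-45-15: 9→(9−0)÷3=3=c, 3→(3−0)÷3=1=a, 42→(42−0)÷3=14=n, 45→(45−0)÷3=15=o, 15→(15−0)÷3=5=e.

canoe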